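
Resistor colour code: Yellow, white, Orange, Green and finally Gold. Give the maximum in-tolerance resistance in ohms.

Yellow → 4 (first significant figure)
White → 9 (second significant figure)
Orange → 3 (third significant figure)
Green → ×10^5 multiplier
Gold → ±5% tolerance
493 × 100000 = 49300000 Ω
Maximum = 49300000 × (1 + 5/100) = 51765000 Ω.

51765000 Ω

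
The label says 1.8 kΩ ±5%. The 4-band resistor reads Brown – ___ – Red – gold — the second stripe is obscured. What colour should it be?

grey

1800 Ω = 18 × 10^2.
The second band gives digit 8 of the significand, and 8 is grey.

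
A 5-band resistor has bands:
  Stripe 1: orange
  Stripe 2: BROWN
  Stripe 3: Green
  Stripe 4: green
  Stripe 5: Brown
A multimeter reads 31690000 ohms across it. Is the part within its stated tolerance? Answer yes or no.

yes

Orange → 3 (first significant figure)
Brown → 1 (second significant figure)
Green → 5 (third significant figure)
Green → ×10^5 multiplier
Brown → ±1% tolerance
315 × 100000 = 31500000 Ω
Allowed range: 31185000 Ω to 31815000 Ω.
31690000 ohms lies inside that range.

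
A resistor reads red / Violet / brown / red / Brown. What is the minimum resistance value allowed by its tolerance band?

Red → 2 (first significant figure)
Violet → 7 (second significant figure)
Brown → 1 (third significant figure)
Red → ×10^2 multiplier
Brown → ±1% tolerance
271 × 100 = 27100 Ω
Minimum = 27100 × (1 − 1/100) = 26829 Ω.

26829 Ω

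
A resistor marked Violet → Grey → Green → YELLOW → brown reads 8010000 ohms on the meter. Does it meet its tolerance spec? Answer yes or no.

Violet → 7 (first significant figure)
Grey → 8 (second significant figure)
Green → 5 (third significant figure)
Yellow → ×10^4 multiplier
Brown → ±1% tolerance
785 × 10000 = 7850000 Ω
Allowed range: 7771500 Ω to 7928500 Ω.
8010000 ohms lies outside that range.

no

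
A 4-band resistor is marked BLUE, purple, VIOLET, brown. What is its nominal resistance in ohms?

Blue → 6 (first significant figure)
Violet → 7 (second significant figure)
Violet → ×10^7 multiplier
67 × 10000000 = 670000000 Ω

670000000 Ω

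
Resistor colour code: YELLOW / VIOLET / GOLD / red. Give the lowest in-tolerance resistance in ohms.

Yellow → 4 (first significant figure)
Violet → 7 (second significant figure)
Gold → ×0.1 multiplier
Red → ±2% tolerance
47 × 0.1 = 4.7 Ω
Lowest = 4.7 × (1 − 2/100) = 4.606 Ω.

4.606 Ω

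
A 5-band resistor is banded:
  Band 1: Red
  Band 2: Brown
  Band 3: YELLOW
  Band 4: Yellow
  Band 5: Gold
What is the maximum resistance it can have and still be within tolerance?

Red → 2 (first significant figure)
Brown → 1 (second significant figure)
Yellow → 4 (third significant figure)
Yellow → ×10^4 multiplier
Gold → ±5% tolerance
214 × 10000 = 2140000 Ω
Maximum = 2140000 × (1 + 5/100) = 2247000 Ω.

2247000 Ω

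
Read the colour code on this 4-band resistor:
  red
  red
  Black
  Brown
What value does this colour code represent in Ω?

Red → 2 (first significant figure)
Red → 2 (second significant figure)
Black → ×1 multiplier
22 × 1 = 22 Ω

22 Ω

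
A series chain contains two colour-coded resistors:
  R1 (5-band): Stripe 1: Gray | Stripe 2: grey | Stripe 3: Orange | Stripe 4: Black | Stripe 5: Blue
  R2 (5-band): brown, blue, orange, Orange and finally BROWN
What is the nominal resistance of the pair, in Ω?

163883 Ω

R1: grey, grey, orange → 883; black ×1 → 883 Ω.
R2: brown, blue, orange → 163; orange ×10^3 → 163000 Ω.
Series: 883 + 163000 = 163883 Ω.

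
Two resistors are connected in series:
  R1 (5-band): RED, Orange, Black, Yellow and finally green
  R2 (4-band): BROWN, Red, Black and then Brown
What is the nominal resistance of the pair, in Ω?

R1: red, orange, black → 230; yellow ×10^4 → 2300000 Ω.
R2: brown, red → 12; black ×1 → 12 Ω.
Series: 2300000 + 12 = 2300012 Ω.

2300012 Ω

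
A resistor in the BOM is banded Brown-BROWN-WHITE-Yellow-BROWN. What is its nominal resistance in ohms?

Brown → 1 (first significant figure)
Brown → 1 (second significant figure)
White → 9 (third significant figure)
Yellow → ×10^4 multiplier
119 × 10000 = 1190000 Ω

1190000 Ω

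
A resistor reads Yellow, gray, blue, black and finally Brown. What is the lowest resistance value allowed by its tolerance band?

Yellow → 4 (first significant figure)
Grey → 8 (second significant figure)
Blue → 6 (third significant figure)
Black → ×1 multiplier
Brown → ±1% tolerance
486 × 1 = 486 Ω
Lowest = 486 × (1 − 1/100) = 481.14 Ω.

481.14 Ω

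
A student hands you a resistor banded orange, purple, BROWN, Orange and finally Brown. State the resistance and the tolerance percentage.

371000 Ω ±1%

Orange → 3 (first significant figure)
Violet → 7 (second significant figure)
Brown → 1 (third significant figure)
Orange → ×10^3 multiplier
Brown → ±1% tolerance
371 × 1000 = 371000 Ω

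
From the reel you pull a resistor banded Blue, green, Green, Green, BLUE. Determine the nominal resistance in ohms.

Blue → 6 (first significant figure)
Green → 5 (second significant figure)
Green → 5 (third significant figure)
Green → ×10^5 multiplier
655 × 100000 = 65500000 Ω

65500000 Ω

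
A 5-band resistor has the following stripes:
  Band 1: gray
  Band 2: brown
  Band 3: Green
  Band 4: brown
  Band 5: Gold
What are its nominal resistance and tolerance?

Grey → 8 (first significant figure)
Brown → 1 (second significant figure)
Green → 5 (third significant figure)
Brown → ×10 multiplier
Gold → ±5% tolerance
815 × 10 = 8150 Ω

8150 Ω ±5%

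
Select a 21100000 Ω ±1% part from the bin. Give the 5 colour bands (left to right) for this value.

red, brown, brown, green, brown

21100000 Ω = 211 × 10^5.
2 → red
1 → brown
1 → brown
Multiplier 10^5 → green.
±1% tolerance → brown.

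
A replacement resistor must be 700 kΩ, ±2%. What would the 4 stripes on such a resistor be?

700000 Ω = 70 × 10^4.
7 → violet
0 → black
Multiplier 10^4 → yellow.
±2% tolerance → red.

violet, black, yellow, red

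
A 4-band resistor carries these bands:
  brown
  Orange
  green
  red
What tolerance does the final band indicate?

The last band, red, is the tolerance band.
Red corresponds to ±2%.

±2%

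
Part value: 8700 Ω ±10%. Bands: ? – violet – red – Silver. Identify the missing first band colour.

8700 Ω = 87 × 10^2.
The first band gives digit 8 of the significand, and 8 is grey.

grey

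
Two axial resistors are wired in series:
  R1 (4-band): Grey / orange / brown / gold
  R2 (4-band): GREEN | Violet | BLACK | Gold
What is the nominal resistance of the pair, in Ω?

R1: grey, orange → 83; brown ×10 → 830 Ω.
R2: green, violet → 57; black ×1 → 57 Ω.
Series: 830 + 57 = 887 Ω.

887 Ω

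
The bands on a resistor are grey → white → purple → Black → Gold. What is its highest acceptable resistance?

941.85 Ω

Grey → 8 (first significant figure)
White → 9 (second significant figure)
Violet → 7 (third significant figure)
Black → ×1 multiplier
Gold → ±5% tolerance
897 × 1 = 897 Ω
Highest = 897 × (1 + 5/100) = 941.85 Ω.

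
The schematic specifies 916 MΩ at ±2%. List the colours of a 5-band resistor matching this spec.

916000000 Ω = 916 × 10^6.
9 → white
1 → brown
6 → blue
Multiplier 10^6 → blue.
±2% tolerance → red.

white, brown, blue, blue, red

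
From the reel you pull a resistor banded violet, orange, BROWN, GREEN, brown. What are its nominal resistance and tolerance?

73100000 Ω ±1%

Violet → 7 (first significant figure)
Orange → 3 (second significant figure)
Brown → 1 (third significant figure)
Green → ×10^5 multiplier
Brown → ±1% tolerance
731 × 100000 = 73100000 Ω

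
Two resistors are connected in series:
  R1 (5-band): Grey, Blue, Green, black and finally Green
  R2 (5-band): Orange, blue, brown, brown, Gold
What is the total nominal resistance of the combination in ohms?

R1: grey, blue, green → 865; black ×1 → 865 Ω.
R2: orange, blue, brown → 361; brown ×10 → 3610 Ω.
Series: 865 + 3610 = 4475 Ω.

4475 Ω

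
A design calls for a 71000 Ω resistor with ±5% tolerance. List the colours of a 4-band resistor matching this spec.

71000 Ω = 71 × 10^3.
7 → violet
1 → brown
Multiplier 10^3 → orange.
±5% tolerance → gold.

violet, brown, orange, gold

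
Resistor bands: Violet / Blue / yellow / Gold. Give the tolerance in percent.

The last band, gold, is the tolerance band.
Gold corresponds to ±5%.

±5%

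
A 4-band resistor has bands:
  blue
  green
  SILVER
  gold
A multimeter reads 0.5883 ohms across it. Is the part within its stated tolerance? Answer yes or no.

Blue → 6 (first significant figure)
Green → 5 (second significant figure)
Silver → ×0.01 multiplier
Gold → ±5% tolerance
65 × 0.01 = 0.65 Ω
Allowed range: 0.6175 Ω to 0.6825 Ω.
0.5883 ohms lies outside that range.

no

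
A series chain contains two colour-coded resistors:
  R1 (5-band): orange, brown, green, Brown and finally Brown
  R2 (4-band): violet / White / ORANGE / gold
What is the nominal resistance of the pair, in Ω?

R1: orange, brown, green → 315; brown ×10 → 3150 Ω.
R2: violet, white → 79; orange ×10^3 → 79000 Ω.
Series: 3150 + 79000 = 82150 Ω.

82150 Ω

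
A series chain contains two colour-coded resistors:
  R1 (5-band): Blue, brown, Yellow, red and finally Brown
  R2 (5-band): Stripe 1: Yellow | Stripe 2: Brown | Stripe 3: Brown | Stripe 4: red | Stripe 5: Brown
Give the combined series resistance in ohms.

R1: blue, brown, yellow → 614; red ×10^2 → 61400 Ω.
R2: yellow, brown, brown → 411; red ×10^2 → 41100 Ω.
Series: 61400 + 41100 = 102500 Ω.

102500 Ω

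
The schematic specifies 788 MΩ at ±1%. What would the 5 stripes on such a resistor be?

788000000 Ω = 788 × 10^6.
7 → violet
8 → grey
8 → grey
Multiplier 10^6 → blue.
±1% tolerance → brown.

violet, grey, grey, blue, brown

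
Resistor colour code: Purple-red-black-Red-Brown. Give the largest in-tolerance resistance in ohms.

72720 Ω

Violet → 7 (first significant figure)
Red → 2 (second significant figure)
Black → 0 (third significant figure)
Red → ×10^2 multiplier
Brown → ±1% tolerance
720 × 100 = 72000 Ω
Largest = 72000 × (1 + 1/100) = 72720 Ω.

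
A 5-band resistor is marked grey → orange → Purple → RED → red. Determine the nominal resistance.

83700 Ω

Grey → 8 (first significant figure)
Orange → 3 (second significant figure)
Violet → 7 (third significant figure)
Red → ×10^2 multiplier
837 × 100 = 83700 Ω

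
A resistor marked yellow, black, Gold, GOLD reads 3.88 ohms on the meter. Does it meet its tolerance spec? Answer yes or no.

Yellow → 4 (first significant figure)
Black → 0 (second significant figure)
Gold → ×0.1 multiplier
Gold → ±5% tolerance
40 × 0.1 = 4 Ω
Allowed range: 3.8 Ω to 4.2 Ω.
3.88 ohms lies inside that range.

yes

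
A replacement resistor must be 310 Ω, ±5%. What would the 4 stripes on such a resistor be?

orange, brown, brown, gold

310 Ω = 31 × 10^1.
3 → orange
1 → brown
Multiplier 10^1 → brown.
±5% tolerance → gold.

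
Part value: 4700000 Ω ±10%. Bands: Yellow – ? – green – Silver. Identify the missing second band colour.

violet

4700000 Ω = 47 × 10^5.
The second band gives digit 7 of the significand, and 7 is violet.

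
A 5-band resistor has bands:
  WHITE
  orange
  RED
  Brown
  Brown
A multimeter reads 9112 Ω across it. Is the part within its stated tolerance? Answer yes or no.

White → 9 (first significant figure)
Orange → 3 (second significant figure)
Red → 2 (third significant figure)
Brown → ×10 multiplier
Brown → ±1% tolerance
932 × 10 = 9320 Ω
Allowed range: 9226.8 Ω to 9413.2 Ω.
9112 Ω lies outside that range.

no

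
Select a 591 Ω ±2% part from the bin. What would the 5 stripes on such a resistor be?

green, white, brown, black, red

591 Ω = 591 × 10^0.
5 → green
9 → white
1 → brown
Multiplier 10^0 → black.
±2% tolerance → red.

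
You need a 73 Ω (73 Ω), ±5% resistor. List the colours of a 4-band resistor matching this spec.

violet, orange, black, gold

73 Ω = 73 × 10^0.
7 → violet
3 → orange
Multiplier 10^0 → black.
±5% tolerance → gold.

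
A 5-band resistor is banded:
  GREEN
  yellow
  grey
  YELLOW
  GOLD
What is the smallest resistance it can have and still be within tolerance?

5206000 Ω

Green → 5 (first significant figure)
Yellow → 4 (second significant figure)
Grey → 8 (third significant figure)
Yellow → ×10^4 multiplier
Gold → ±5% tolerance
548 × 10000 = 5480000 Ω
Smallest = 5480000 × (1 − 5/100) = 5206000 Ω.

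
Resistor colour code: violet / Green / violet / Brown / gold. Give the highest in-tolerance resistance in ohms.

7948.5 Ω

Violet → 7 (first significant figure)
Green → 5 (second significant figure)
Violet → 7 (third significant figure)
Brown → ×10 multiplier
Gold → ±5% tolerance
757 × 10 = 7570 Ω
Highest = 7570 × (1 + 5/100) = 7948.5 Ω.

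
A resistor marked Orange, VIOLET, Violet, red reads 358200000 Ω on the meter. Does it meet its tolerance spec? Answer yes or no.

no

Orange → 3 (first significant figure)
Violet → 7 (second significant figure)
Violet → ×10^7 multiplier
Red → ±2% tolerance
37 × 10000000 = 370000000 Ω
Allowed range: 362600000 Ω to 377400000 Ω.
358200000 Ω lies outside that range.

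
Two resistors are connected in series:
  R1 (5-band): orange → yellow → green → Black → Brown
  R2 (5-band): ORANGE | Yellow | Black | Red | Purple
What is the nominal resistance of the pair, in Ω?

34345 Ω

R1: orange, yellow, green → 345; black ×1 → 345 Ω.
R2: orange, yellow, black → 340; red ×10^2 → 34000 Ω.
Series: 345 + 34000 = 34345 Ω.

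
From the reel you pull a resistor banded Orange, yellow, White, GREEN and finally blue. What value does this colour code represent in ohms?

Orange → 3 (first significant figure)
Yellow → 4 (second significant figure)
White → 9 (third significant figure)
Green → ×10^5 multiplier
349 × 100000 = 34900000 Ω

34900000 Ω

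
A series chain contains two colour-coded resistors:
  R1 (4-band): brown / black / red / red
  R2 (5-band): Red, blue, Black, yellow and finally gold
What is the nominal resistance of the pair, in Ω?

R1: brown, black → 10; red ×10^2 → 1000 Ω.
R2: red, blue, black → 260; yellow ×10^4 → 2600000 Ω.
Series: 1000 + 2600000 = 2601000 Ω.

2601000 Ω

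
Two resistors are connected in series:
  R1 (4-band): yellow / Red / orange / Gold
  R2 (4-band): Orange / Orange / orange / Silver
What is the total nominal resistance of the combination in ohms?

75000 Ω

R1: yellow, red → 42; orange ×10^3 → 42000 Ω.
R2: orange, orange → 33; orange ×10^3 → 33000 Ω.
Series: 42000 + 33000 = 75000 Ω.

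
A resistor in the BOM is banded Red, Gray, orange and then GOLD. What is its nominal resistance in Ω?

Red → 2 (first significant figure)
Grey → 8 (second significant figure)
Orange → ×10^3 multiplier
28 × 1000 = 28000 Ω

28000 Ω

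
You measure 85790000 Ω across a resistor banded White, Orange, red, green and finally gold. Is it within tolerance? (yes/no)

no

White → 9 (first significant figure)
Orange → 3 (second significant figure)
Red → 2 (third significant figure)
Green → ×10^5 multiplier
Gold → ±5% tolerance
932 × 100000 = 93200000 Ω
Allowed range: 88540000 Ω to 97860000 Ω.
85790000 Ω lies outside that range.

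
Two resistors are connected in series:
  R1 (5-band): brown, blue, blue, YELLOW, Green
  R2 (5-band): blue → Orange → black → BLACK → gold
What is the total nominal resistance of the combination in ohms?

1660630 Ω

R1: brown, blue, blue → 166; yellow ×10^4 → 1660000 Ω.
R2: blue, orange, black → 630; black ×1 → 630 Ω.
Series: 1660000 + 630 = 1660630 Ω.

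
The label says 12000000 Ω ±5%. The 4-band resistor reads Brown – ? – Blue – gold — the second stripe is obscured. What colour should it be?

12000000 Ω = 12 × 10^6.
The second band gives digit 2 of the significand, and 2 is red.

red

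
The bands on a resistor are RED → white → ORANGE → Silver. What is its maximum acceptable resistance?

31900 Ω

Red → 2 (first significant figure)
White → 9 (second significant figure)
Orange → ×10^3 multiplier
Silver → ±10% tolerance
29 × 1000 = 29000 Ω
Maximum = 29000 × (1 + 10/100) = 31900 Ω.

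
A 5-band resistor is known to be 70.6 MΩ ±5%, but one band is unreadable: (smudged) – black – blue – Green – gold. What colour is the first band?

70600000 Ω = 706 × 10^5.
The first band gives digit 7 of the significand, and 7 is violet.

violet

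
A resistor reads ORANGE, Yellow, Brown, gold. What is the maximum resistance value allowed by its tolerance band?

Orange → 3 (first significant figure)
Yellow → 4 (second significant figure)
Brown → ×10 multiplier
Gold → ±5% tolerance
34 × 10 = 340 Ω
Maximum = 340 × (1 + 5/100) = 357 Ω.

357 Ω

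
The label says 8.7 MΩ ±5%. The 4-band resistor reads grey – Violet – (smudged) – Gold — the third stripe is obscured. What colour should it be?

green

8700000 Ω = 87 × 10^5.
The third band is the multiplier, 10^5, which is green.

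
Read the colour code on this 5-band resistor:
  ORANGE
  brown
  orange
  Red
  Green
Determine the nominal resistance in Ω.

Orange → 3 (first significant figure)
Brown → 1 (second significant figure)
Orange → 3 (third significant figure)
Red → ×10^2 multiplier
313 × 100 = 31300 Ω

31300 Ω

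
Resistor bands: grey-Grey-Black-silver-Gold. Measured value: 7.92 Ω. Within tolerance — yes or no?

Grey → 8 (first significant figure)
Grey → 8 (second significant figure)
Black → 0 (third significant figure)
Silver → ×0.01 multiplier
Gold → ±5% tolerance
880 × 0.01 = 8.8 Ω
Allowed range: 8.36 Ω to 9.24 Ω.
7.92 Ω lies outside that range.

no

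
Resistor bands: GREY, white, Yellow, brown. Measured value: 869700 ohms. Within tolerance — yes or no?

Grey → 8 (first significant figure)
White → 9 (second significant figure)
Yellow → ×10^4 multiplier
Brown → ±1% tolerance
89 × 10000 = 890000 Ω
Allowed range: 881100 Ω to 898900 Ω.
869700 ohms lies outside that range.

no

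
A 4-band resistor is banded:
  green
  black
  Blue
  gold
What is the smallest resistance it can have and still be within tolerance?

47500000 Ω

Green → 5 (first significant figure)
Black → 0 (second significant figure)
Blue → ×10^6 multiplier
Gold → ±5% tolerance
50 × 1000000 = 50000000 Ω
Smallest = 50000000 × (1 − 5/100) = 47500000 Ω.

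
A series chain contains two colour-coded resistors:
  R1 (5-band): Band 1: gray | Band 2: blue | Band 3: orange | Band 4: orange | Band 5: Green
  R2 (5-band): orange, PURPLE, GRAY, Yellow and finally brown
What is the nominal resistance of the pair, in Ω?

4643000 Ω

R1: grey, blue, orange → 863; orange ×10^3 → 863000 Ω.
R2: orange, violet, grey → 378; yellow ×10^4 → 3780000 Ω.
Series: 863000 + 3780000 = 4643000 Ω.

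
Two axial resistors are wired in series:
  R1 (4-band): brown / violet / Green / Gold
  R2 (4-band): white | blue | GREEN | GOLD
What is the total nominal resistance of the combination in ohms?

R1: brown, violet → 17; green ×10^5 → 1700000 Ω.
R2: white, blue → 96; green ×10^5 → 9600000 Ω.
Series: 1700000 + 9600000 = 11300000 Ω.

11300000 Ω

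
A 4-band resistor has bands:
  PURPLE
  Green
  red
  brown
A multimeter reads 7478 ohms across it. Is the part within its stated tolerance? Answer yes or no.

Violet → 7 (first significant figure)
Green → 5 (second significant figure)
Red → ×10^2 multiplier
Brown → ±1% tolerance
75 × 100 = 7500 Ω
Allowed range: 7425 Ω to 7575 Ω.
7478 ohms lies inside that range.

yes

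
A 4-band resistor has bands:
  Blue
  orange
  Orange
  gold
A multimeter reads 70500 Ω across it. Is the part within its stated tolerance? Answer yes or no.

no

Blue → 6 (first significant figure)
Orange → 3 (second significant figure)
Orange → ×10^3 multiplier
Gold → ±5% tolerance
63 × 1000 = 63000 Ω
Allowed range: 59850 Ω to 66150 Ω.
70500 Ω lies outside that range.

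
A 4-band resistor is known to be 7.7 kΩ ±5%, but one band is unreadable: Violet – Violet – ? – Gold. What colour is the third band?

7700 Ω = 77 × 10^2.
The third band is the multiplier, 10^2, which is red.

red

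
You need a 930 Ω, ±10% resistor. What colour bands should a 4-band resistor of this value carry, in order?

930 Ω = 93 × 10^1.
9 → white
3 → orange
Multiplier 10^1 → brown.
±10% tolerance → silver.

white, orange, brown, silver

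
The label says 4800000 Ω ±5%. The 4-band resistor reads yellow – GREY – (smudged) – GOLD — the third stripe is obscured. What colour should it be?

4800000 Ω = 48 × 10^5.
The third band is the multiplier, 10^5, which is green.

green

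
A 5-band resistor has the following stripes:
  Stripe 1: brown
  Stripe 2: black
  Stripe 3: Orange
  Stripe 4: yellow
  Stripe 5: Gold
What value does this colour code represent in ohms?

Brown → 1 (first significant figure)
Black → 0 (second significant figure)
Orange → 3 (third significant figure)
Yellow → ×10^4 multiplier
103 × 10000 = 1030000 Ω

1030000 Ω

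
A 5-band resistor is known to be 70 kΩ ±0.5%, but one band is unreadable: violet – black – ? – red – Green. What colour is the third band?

black

70000 Ω = 700 × 10^2.
The third band gives digit 0 of the significand, and 0 is black.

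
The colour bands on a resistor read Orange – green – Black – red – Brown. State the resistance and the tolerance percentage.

Orange → 3 (first significant figure)
Green → 5 (second significant figure)
Black → 0 (third significant figure)
Red → ×10^2 multiplier
Brown → ±1% tolerance
350 × 100 = 35000 Ω

35000 Ω ±1%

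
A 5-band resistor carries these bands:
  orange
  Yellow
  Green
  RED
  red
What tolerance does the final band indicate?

±2%

The last band, red, is the tolerance band.
Red corresponds to ±2%.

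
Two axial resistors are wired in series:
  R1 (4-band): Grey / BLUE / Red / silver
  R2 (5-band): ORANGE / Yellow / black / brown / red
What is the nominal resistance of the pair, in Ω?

12000 Ω

R1: grey, blue → 86; red ×10^2 → 8600 Ω.
R2: orange, yellow, black → 340; brown ×10 → 3400 Ω.
Series: 8600 + 3400 = 12000 Ω.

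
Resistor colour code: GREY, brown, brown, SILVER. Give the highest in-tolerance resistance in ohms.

Grey → 8 (first significant figure)
Brown → 1 (second significant figure)
Brown → ×10 multiplier
Silver → ±10% tolerance
81 × 10 = 810 Ω
Highest = 810 × (1 + 10/100) = 891 Ω.

891 Ω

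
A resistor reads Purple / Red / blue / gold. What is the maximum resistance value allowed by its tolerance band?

75600000 Ω

Violet → 7 (first significant figure)
Red → 2 (second significant figure)
Blue → ×10^6 multiplier
Gold → ±5% tolerance
72 × 1000000 = 72000000 Ω
Maximum = 72000000 × (1 + 5/100) = 75600000 Ω.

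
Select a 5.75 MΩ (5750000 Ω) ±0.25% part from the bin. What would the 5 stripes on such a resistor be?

5750000 Ω = 575 × 10^4.
5 → green
7 → violet
5 → green
Multiplier 10^4 → yellow.
±0.25% tolerance → blue.

green, violet, green, yellow, blue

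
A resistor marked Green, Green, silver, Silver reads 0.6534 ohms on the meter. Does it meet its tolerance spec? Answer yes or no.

Green → 5 (first significant figure)
Green → 5 (second significant figure)
Silver → ×0.01 multiplier
Silver → ±10% tolerance
55 × 0.01 = 0.55 Ω
Allowed range: 0.495 Ω to 0.605 Ω.
0.6534 ohms lies outside that range.

no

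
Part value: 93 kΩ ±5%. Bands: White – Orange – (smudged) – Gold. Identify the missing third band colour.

93000 Ω = 93 × 10^3.
The third band is the multiplier, 10^3, which is orange.

orange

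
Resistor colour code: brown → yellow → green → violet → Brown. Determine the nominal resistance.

1450000000 Ω

Brown → 1 (first significant figure)
Yellow → 4 (second significant figure)
Green → 5 (third significant figure)
Violet → ×10^7 multiplier
145 × 10000000 = 1450000000 Ω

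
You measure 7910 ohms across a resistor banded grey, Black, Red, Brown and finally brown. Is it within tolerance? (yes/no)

no

Grey → 8 (first significant figure)
Black → 0 (second significant figure)
Red → 2 (third significant figure)
Brown → ×10 multiplier
Brown → ±1% tolerance
802 × 10 = 8020 Ω
Allowed range: 7939.8 Ω to 8100.2 Ω.
7910 ohms lies outside that range.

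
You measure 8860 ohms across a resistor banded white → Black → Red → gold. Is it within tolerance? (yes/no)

White → 9 (first significant figure)
Black → 0 (second significant figure)
Red → ×10^2 multiplier
Gold → ±5% tolerance
90 × 100 = 9000 Ω
Allowed range: 8550 Ω to 9450 Ω.
8860 ohms lies inside that range.

yes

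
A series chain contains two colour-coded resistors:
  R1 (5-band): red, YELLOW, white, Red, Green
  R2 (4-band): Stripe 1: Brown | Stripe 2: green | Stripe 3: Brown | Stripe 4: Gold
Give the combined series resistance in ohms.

25050 Ω

R1: red, yellow, white → 249; red ×10^2 → 24900 Ω.
R2: brown, green → 15; brown ×10 → 150 Ω.
Series: 24900 + 150 = 25050 Ω.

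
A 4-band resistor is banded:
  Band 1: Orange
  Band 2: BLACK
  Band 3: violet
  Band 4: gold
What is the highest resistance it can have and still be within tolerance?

315000000 Ω

Orange → 3 (first significant figure)
Black → 0 (second significant figure)
Violet → ×10^7 multiplier
Gold → ±5% tolerance
30 × 10000000 = 300000000 Ω
Highest = 300000000 × (1 + 5/100) = 315000000 Ω.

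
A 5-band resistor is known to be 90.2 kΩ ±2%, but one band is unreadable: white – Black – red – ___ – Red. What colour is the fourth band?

red

90200 Ω = 902 × 10^2.
The fourth band is the multiplier, 10^2, which is red.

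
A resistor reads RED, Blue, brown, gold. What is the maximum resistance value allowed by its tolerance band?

273 Ω

Red → 2 (first significant figure)
Blue → 6 (second significant figure)
Brown → ×10 multiplier
Gold → ±5% tolerance
26 × 10 = 260 Ω
Maximum = 260 × (1 + 5/100) = 273 Ω.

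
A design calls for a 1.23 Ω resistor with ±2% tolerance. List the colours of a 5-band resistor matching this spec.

1.23 Ω = 123 × 10^-2.
1 → brown
2 → red
3 → orange
Multiplier 10^-2 → silver.
±2% tolerance → red.

brown, red, orange, silver, red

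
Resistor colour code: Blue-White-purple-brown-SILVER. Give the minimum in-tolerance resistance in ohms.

Blue → 6 (first significant figure)
White → 9 (second significant figure)
Violet → 7 (third significant figure)
Brown → ×10 multiplier
Silver → ±10% tolerance
697 × 10 = 6970 Ω
Minimum = 6970 × (1 − 10/100) = 6273 Ω.

6273 Ω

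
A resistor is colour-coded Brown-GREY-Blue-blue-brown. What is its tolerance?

±1%

The last band, brown, is the tolerance band.
Brown corresponds to ±1%.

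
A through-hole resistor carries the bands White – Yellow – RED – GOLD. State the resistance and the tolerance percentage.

9400 Ω ±5%

White → 9 (first significant figure)
Yellow → 4 (second significant figure)
Red → ×10^2 multiplier
Gold → ±5% tolerance
94 × 100 = 9400 Ω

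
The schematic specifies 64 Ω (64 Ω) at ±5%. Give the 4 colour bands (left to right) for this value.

blue, yellow, black, gold

64 Ω = 64 × 10^0.
6 → blue
4 → yellow
Multiplier 10^0 → black.
±5% tolerance → gold.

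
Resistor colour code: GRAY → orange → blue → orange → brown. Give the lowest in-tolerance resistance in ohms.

Grey → 8 (first significant figure)
Orange → 3 (second significant figure)
Blue → 6 (third significant figure)
Orange → ×10^3 multiplier
Brown → ±1% tolerance
836 × 1000 = 836000 Ω
Lowest = 836000 × (1 − 1/100) = 827640 Ω.

827640 Ω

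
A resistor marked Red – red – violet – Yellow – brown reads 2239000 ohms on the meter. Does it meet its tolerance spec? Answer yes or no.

no

Red → 2 (first significant figure)
Red → 2 (second significant figure)
Violet → 7 (third significant figure)
Yellow → ×10^4 multiplier
Brown → ±1% tolerance
227 × 10000 = 2270000 Ω
Allowed range: 2247300 Ω to 2292700 Ω.
2239000 ohms lies outside that range.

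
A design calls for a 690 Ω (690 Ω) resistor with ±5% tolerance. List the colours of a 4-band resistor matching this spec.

690 Ω = 69 × 10^1.
6 → blue
9 → white
Multiplier 10^1 → brown.
±5% tolerance → gold.

blue, white, brown, gold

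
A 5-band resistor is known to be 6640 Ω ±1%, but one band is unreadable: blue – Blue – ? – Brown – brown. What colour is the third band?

yellow

6640 Ω = 664 × 10^1.
The third band gives digit 4 of the significand, and 4 is yellow.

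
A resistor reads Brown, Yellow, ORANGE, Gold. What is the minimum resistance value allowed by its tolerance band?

13300 Ω

Brown → 1 (first significant figure)
Yellow → 4 (second significant figure)
Orange → ×10^3 multiplier
Gold → ±5% tolerance
14 × 1000 = 14000 Ω
Minimum = 14000 × (1 − 5/100) = 13300 Ω.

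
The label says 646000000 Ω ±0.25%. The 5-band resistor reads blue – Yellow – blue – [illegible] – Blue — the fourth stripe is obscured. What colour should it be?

646000000 Ω = 646 × 10^6.
The fourth band is the multiplier, 10^6, which is blue.

blue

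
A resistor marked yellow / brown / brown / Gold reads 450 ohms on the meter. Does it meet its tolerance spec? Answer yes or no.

Yellow → 4 (first significant figure)
Brown → 1 (second significant figure)
Brown → ×10 multiplier
Gold → ±5% tolerance
41 × 10 = 410 Ω
Allowed range: 389.5 Ω to 430.5 Ω.
450 ohms lies outside that range.

no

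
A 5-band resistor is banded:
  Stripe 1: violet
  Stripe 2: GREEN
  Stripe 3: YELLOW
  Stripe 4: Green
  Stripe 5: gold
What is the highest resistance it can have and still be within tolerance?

79170000 Ω

Violet → 7 (first significant figure)
Green → 5 (second significant figure)
Yellow → 4 (third significant figure)
Green → ×10^5 multiplier
Gold → ±5% tolerance
754 × 100000 = 75400000 Ω
Highest = 75400000 × (1 + 5/100) = 79170000 Ω.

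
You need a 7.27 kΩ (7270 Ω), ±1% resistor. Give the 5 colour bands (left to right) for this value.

7270 Ω = 727 × 10^1.
7 → violet
2 → red
7 → violet
Multiplier 10^1 → brown.
±1% tolerance → brown.

violet, red, violet, brown, brown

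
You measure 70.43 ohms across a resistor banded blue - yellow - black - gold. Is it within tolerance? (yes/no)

no

Blue → 6 (first significant figure)
Yellow → 4 (second significant figure)
Black → ×1 multiplier
Gold → ±5% tolerance
64 × 1 = 64 Ω
Allowed range: 60.8 Ω to 67.2 Ω.
70.43 ohms lies outside that range.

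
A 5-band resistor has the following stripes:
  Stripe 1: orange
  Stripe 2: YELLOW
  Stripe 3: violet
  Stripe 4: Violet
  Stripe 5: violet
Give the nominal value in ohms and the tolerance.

Orange → 3 (first significant figure)
Yellow → 4 (second significant figure)
Violet → 7 (third significant figure)
Violet → ×10^7 multiplier
Violet → ±0.1% tolerance
347 × 10000000 = 3470000000 Ω

3470000000 Ω ±0.1%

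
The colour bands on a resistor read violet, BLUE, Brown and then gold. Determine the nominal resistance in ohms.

Violet → 7 (first significant figure)
Blue → 6 (second significant figure)
Brown → ×10 multiplier
76 × 10 = 760 Ω

760 Ω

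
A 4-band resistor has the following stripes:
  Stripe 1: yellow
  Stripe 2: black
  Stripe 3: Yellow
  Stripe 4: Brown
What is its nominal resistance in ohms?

400000 Ω

Yellow → 4 (first significant figure)
Black → 0 (second significant figure)
Yellow → ×10^4 multiplier
40 × 10000 = 400000 Ω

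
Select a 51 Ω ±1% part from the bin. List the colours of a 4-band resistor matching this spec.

51 Ω = 51 × 10^0.
5 → green
1 → brown
Multiplier 10^0 → black.
±1% tolerance → brown.

green, brown, black, brown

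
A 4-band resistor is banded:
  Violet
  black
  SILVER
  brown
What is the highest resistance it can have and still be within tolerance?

0.707 Ω

Violet → 7 (first significant figure)
Black → 0 (second significant figure)
Silver → ×0.01 multiplier
Brown → ±1% tolerance
70 × 0.01 = 0.7 Ω
Highest = 0.7 × (1 + 1/100) = 0.707 Ω.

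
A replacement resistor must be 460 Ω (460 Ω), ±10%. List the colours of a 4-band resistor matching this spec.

yellow, blue, brown, silver

460 Ω = 46 × 10^1.
4 → yellow
6 → blue
Multiplier 10^1 → brown.
±10% tolerance → silver.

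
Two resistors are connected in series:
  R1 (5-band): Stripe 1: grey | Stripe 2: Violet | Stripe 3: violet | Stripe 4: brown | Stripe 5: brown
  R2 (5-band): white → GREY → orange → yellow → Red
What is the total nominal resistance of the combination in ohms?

R1: grey, violet, violet → 877; brown ×10 → 8770 Ω.
R2: white, grey, orange → 983; yellow ×10^4 → 9830000 Ω.
Series: 8770 + 9830000 = 9838770 Ω.

9838770 Ω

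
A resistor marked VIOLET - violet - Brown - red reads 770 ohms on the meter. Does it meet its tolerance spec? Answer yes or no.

Violet → 7 (first significant figure)
Violet → 7 (second significant figure)
Brown → ×10 multiplier
Red → ±2% tolerance
77 × 10 = 770 Ω
Allowed range: 754.6 Ω to 785.4 Ω.
770 ohms lies inside that range.

yes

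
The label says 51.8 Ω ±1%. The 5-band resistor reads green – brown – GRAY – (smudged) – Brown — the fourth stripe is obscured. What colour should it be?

51.8 Ω = 518 × 10^-1.
The fourth band is the multiplier, 10^-1, which is gold.

gold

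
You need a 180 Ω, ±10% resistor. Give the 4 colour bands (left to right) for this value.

180 Ω = 18 × 10^1.
1 → brown
8 → grey
Multiplier 10^1 → brown.
±10% tolerance → silver.

brown, grey, brown, silver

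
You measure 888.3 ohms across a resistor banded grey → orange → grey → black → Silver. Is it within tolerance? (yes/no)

Grey → 8 (first significant figure)
Orange → 3 (second significant figure)
Grey → 8 (third significant figure)
Black → ×1 multiplier
Silver → ±10% tolerance
838 × 1 = 838 Ω
Allowed range: 754.2 Ω to 921.8 Ω.
888.3 ohms lies inside that range.

yes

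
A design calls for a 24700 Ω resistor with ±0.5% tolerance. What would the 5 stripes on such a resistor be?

red, yellow, violet, red, green

24700 Ω = 247 × 10^2.
2 → red
4 → yellow
7 → violet
Multiplier 10^2 → red.
±0.5% tolerance → green.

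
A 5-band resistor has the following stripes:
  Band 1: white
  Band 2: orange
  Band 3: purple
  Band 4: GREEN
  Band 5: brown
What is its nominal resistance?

White → 9 (first significant figure)
Orange → 3 (second significant figure)
Violet → 7 (third significant figure)
Green → ×10^5 multiplier
937 × 100000 = 93700000 Ω

93700000 Ω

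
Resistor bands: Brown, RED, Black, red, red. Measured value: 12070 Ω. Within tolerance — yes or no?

Brown → 1 (first significant figure)
Red → 2 (second significant figure)
Black → 0 (third significant figure)
Red → ×10^2 multiplier
Red → ±2% tolerance
120 × 100 = 12000 Ω
Allowed range: 11760 Ω to 12240 Ω.
12070 Ω lies inside that range.

yes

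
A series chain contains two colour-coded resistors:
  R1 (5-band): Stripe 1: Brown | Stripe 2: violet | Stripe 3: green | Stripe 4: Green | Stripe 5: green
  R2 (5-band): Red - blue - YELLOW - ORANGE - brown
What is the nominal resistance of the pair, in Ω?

R1: brown, violet, green → 175; green ×10^5 → 17500000 Ω.
R2: red, blue, yellow → 264; orange ×10^3 → 264000 Ω.
Series: 17500000 + 264000 = 17764000 Ω.

17764000 Ω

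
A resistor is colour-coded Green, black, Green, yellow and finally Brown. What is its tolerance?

The last band, brown, is the tolerance band.
Brown corresponds to ±1%.

±1%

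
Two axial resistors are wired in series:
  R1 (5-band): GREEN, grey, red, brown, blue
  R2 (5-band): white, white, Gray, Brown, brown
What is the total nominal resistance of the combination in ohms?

15800 Ω

R1: green, grey, red → 582; brown ×10 → 5820 Ω.
R2: white, white, grey → 998; brown ×10 → 9980 Ω.
Series: 5820 + 9980 = 15800 Ω.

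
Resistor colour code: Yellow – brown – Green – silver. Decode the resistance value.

4100000 Ω

Yellow → 4 (first significant figure)
Brown → 1 (second significant figure)
Green → ×10^5 multiplier
41 × 100000 = 4100000 Ω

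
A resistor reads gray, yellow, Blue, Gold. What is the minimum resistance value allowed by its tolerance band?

Grey → 8 (first significant figure)
Yellow → 4 (second significant figure)
Blue → ×10^6 multiplier
Gold → ±5% tolerance
84 × 1000000 = 84000000 Ω
Minimum = 84000000 × (1 − 5/100) = 79800000 Ω.

79800000 Ω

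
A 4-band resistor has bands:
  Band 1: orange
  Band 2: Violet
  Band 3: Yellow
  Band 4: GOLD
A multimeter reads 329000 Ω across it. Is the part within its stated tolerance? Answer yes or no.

no

Orange → 3 (first significant figure)
Violet → 7 (second significant figure)
Yellow → ×10^4 multiplier
Gold → ±5% tolerance
37 × 10000 = 370000 Ω
Allowed range: 351500 Ω to 388500 Ω.
329000 Ω lies outside that range.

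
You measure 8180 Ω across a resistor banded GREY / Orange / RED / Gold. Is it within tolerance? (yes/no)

yes

Grey → 8 (first significant figure)
Orange → 3 (second significant figure)
Red → ×10^2 multiplier
Gold → ±5% tolerance
83 × 100 = 8300 Ω
Allowed range: 7885 Ω to 8715 Ω.
8180 Ω lies inside that range.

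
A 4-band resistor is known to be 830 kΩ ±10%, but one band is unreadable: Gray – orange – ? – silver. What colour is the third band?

yellow

830000 Ω = 83 × 10^4.
The third band is the multiplier, 10^4, which is yellow.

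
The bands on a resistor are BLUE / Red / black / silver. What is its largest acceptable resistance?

68.2 Ω

Blue → 6 (first significant figure)
Red → 2 (second significant figure)
Black → ×1 multiplier
Silver → ±10% tolerance
62 × 1 = 62 Ω
Largest = 62 × (1 + 10/100) = 68.2 Ω.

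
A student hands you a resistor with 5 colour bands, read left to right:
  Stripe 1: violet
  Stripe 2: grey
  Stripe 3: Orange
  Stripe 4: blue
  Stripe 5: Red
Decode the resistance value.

783000000 Ω

Violet → 7 (first significant figure)
Grey → 8 (second significant figure)
Orange → 3 (third significant figure)
Blue → ×10^6 multiplier
783 × 1000000 = 783000000 Ω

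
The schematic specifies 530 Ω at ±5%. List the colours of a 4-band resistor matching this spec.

green, orange, brown, gold

530 Ω = 53 × 10^1.
5 → green
3 → orange
Multiplier 10^1 → brown.
±5% tolerance → gold.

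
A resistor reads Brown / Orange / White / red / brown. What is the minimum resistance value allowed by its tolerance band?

Brown → 1 (first significant figure)
Orange → 3 (second significant figure)
White → 9 (third significant figure)
Red → ×10^2 multiplier
Brown → ±1% tolerance
139 × 100 = 13900 Ω
Minimum = 13900 × (1 − 1/100) = 13761 Ω.

13761 Ω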